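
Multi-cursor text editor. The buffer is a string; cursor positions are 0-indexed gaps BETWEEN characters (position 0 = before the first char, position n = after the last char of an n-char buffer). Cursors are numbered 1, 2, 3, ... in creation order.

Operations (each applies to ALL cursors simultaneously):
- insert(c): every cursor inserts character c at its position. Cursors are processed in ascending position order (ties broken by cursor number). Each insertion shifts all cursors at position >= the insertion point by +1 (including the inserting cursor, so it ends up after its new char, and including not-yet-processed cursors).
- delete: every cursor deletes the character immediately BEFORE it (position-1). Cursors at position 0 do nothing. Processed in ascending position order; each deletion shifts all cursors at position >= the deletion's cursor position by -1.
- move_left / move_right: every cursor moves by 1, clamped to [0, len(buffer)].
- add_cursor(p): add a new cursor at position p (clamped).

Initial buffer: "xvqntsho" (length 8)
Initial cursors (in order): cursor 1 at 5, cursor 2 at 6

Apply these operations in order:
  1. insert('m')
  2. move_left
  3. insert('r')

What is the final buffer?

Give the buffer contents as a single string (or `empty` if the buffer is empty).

Answer: xvqntrmsrmho

Derivation:
After op 1 (insert('m')): buffer="xvqntmsmho" (len 10), cursors c1@6 c2@8, authorship .....1.2..
After op 2 (move_left): buffer="xvqntmsmho" (len 10), cursors c1@5 c2@7, authorship .....1.2..
After op 3 (insert('r')): buffer="xvqntrmsrmho" (len 12), cursors c1@6 c2@9, authorship .....11.22..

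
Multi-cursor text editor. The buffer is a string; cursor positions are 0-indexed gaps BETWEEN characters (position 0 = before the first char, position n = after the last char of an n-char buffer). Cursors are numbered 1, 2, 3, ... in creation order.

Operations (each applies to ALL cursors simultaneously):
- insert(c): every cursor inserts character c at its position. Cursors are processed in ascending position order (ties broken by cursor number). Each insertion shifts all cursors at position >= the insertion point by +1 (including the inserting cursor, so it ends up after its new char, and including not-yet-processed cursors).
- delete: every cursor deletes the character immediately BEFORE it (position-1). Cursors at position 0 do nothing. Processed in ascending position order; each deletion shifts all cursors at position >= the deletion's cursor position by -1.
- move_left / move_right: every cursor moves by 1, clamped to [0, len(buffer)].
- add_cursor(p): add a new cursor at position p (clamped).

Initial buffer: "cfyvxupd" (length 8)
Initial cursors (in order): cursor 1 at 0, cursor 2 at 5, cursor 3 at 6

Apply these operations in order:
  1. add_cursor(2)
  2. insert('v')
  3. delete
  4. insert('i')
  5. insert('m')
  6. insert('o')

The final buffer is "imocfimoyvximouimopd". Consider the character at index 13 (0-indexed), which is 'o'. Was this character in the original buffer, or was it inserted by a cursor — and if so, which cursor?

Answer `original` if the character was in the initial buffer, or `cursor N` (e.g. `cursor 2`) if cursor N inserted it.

Answer: cursor 2

Derivation:
After op 1 (add_cursor(2)): buffer="cfyvxupd" (len 8), cursors c1@0 c4@2 c2@5 c3@6, authorship ........
After op 2 (insert('v')): buffer="vcfvyvxvuvpd" (len 12), cursors c1@1 c4@4 c2@8 c3@10, authorship 1..4...2.3..
After op 3 (delete): buffer="cfyvxupd" (len 8), cursors c1@0 c4@2 c2@5 c3@6, authorship ........
After op 4 (insert('i')): buffer="icfiyvxiuipd" (len 12), cursors c1@1 c4@4 c2@8 c3@10, authorship 1..4...2.3..
After op 5 (insert('m')): buffer="imcfimyvximuimpd" (len 16), cursors c1@2 c4@6 c2@11 c3@14, authorship 11..44...22.33..
After op 6 (insert('o')): buffer="imocfimoyvximouimopd" (len 20), cursors c1@3 c4@8 c2@14 c3@18, authorship 111..444...222.333..
Authorship (.=original, N=cursor N): 1 1 1 . . 4 4 4 . . . 2 2 2 . 3 3 3 . .
Index 13: author = 2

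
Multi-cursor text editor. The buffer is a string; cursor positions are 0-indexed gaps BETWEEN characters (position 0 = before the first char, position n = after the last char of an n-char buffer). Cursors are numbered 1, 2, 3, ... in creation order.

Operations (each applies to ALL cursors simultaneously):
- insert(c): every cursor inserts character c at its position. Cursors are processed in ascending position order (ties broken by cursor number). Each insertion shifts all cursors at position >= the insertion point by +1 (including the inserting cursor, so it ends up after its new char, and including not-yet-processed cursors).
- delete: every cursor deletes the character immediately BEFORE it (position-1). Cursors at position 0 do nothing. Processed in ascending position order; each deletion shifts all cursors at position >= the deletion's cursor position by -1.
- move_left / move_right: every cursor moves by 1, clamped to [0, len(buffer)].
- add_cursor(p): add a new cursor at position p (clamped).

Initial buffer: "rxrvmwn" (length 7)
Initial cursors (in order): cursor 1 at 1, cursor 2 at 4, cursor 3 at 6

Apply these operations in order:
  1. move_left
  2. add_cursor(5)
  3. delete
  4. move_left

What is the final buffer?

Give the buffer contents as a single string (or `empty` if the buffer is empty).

Answer: rxwn

Derivation:
After op 1 (move_left): buffer="rxrvmwn" (len 7), cursors c1@0 c2@3 c3@5, authorship .......
After op 2 (add_cursor(5)): buffer="rxrvmwn" (len 7), cursors c1@0 c2@3 c3@5 c4@5, authorship .......
After op 3 (delete): buffer="rxwn" (len 4), cursors c1@0 c2@2 c3@2 c4@2, authorship ....
After op 4 (move_left): buffer="rxwn" (len 4), cursors c1@0 c2@1 c3@1 c4@1, authorship ....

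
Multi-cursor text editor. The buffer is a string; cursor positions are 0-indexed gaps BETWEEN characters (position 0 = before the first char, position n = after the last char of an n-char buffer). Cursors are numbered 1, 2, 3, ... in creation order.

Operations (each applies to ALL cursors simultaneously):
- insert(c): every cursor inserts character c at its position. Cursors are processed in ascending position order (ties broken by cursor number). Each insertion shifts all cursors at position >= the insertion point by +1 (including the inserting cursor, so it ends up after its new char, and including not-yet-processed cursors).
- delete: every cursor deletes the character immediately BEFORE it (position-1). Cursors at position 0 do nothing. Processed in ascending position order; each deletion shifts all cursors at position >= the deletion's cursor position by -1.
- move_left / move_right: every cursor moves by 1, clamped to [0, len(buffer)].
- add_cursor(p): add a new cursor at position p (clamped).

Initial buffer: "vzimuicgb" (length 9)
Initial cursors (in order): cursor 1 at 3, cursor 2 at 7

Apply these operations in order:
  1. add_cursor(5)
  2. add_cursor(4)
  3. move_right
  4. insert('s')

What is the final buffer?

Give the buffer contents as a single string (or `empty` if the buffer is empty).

After op 1 (add_cursor(5)): buffer="vzimuicgb" (len 9), cursors c1@3 c3@5 c2@7, authorship .........
After op 2 (add_cursor(4)): buffer="vzimuicgb" (len 9), cursors c1@3 c4@4 c3@5 c2@7, authorship .........
After op 3 (move_right): buffer="vzimuicgb" (len 9), cursors c1@4 c4@5 c3@6 c2@8, authorship .........
After op 4 (insert('s')): buffer="vzimsusiscgsb" (len 13), cursors c1@5 c4@7 c3@9 c2@12, authorship ....1.4.3..2.

Answer: vzimsusiscgsb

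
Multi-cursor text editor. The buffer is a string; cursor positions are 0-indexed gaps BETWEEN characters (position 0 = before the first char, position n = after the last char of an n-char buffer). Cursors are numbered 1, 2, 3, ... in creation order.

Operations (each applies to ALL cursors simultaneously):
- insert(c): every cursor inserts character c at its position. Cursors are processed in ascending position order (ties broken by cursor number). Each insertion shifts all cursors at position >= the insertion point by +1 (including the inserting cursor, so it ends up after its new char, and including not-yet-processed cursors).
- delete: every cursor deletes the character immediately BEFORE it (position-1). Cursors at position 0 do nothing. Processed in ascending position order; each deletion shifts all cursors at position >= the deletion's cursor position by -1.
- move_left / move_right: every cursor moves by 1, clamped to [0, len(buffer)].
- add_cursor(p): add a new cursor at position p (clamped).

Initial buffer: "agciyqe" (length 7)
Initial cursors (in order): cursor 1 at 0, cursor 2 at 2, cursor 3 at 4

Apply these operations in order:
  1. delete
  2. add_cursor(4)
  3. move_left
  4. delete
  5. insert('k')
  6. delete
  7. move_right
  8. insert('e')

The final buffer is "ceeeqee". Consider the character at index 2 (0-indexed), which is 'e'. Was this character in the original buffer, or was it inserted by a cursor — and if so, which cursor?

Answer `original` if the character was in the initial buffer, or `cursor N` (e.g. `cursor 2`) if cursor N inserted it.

After op 1 (delete): buffer="acyqe" (len 5), cursors c1@0 c2@1 c3@2, authorship .....
After op 2 (add_cursor(4)): buffer="acyqe" (len 5), cursors c1@0 c2@1 c3@2 c4@4, authorship .....
After op 3 (move_left): buffer="acyqe" (len 5), cursors c1@0 c2@0 c3@1 c4@3, authorship .....
After op 4 (delete): buffer="cqe" (len 3), cursors c1@0 c2@0 c3@0 c4@1, authorship ...
After op 5 (insert('k')): buffer="kkkckqe" (len 7), cursors c1@3 c2@3 c3@3 c4@5, authorship 123.4..
After op 6 (delete): buffer="cqe" (len 3), cursors c1@0 c2@0 c3@0 c4@1, authorship ...
After op 7 (move_right): buffer="cqe" (len 3), cursors c1@1 c2@1 c3@1 c4@2, authorship ...
After op 8 (insert('e')): buffer="ceeeqee" (len 7), cursors c1@4 c2@4 c3@4 c4@6, authorship .123.4.
Authorship (.=original, N=cursor N): . 1 2 3 . 4 .
Index 2: author = 2

Answer: cursor 2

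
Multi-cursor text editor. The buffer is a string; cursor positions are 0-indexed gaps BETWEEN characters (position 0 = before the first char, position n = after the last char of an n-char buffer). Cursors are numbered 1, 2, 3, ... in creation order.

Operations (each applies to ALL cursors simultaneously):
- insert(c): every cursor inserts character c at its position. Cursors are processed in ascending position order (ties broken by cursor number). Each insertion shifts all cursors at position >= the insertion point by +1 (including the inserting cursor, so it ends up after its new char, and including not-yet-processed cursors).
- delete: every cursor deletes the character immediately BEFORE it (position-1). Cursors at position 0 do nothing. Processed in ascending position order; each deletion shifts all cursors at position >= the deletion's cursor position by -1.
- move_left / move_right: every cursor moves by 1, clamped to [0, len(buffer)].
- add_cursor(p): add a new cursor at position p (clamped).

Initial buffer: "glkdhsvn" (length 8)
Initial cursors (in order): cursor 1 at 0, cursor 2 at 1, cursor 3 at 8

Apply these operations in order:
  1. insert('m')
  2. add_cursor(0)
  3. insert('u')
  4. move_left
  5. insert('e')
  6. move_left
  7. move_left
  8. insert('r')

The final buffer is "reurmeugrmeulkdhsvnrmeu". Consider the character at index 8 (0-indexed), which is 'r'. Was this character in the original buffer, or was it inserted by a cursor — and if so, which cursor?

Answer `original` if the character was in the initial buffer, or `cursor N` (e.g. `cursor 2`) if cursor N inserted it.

Answer: cursor 2

Derivation:
After op 1 (insert('m')): buffer="mgmlkdhsvnm" (len 11), cursors c1@1 c2@3 c3@11, authorship 1.2.......3
After op 2 (add_cursor(0)): buffer="mgmlkdhsvnm" (len 11), cursors c4@0 c1@1 c2@3 c3@11, authorship 1.2.......3
After op 3 (insert('u')): buffer="umugmulkdhsvnmu" (len 15), cursors c4@1 c1@3 c2@6 c3@15, authorship 411.22.......33
After op 4 (move_left): buffer="umugmulkdhsvnmu" (len 15), cursors c4@0 c1@2 c2@5 c3@14, authorship 411.22.......33
After op 5 (insert('e')): buffer="eumeugmeulkdhsvnmeu" (len 19), cursors c4@1 c1@4 c2@8 c3@18, authorship 44111.222.......333
After op 6 (move_left): buffer="eumeugmeulkdhsvnmeu" (len 19), cursors c4@0 c1@3 c2@7 c3@17, authorship 44111.222.......333
After op 7 (move_left): buffer="eumeugmeulkdhsvnmeu" (len 19), cursors c4@0 c1@2 c2@6 c3@16, authorship 44111.222.......333
After op 8 (insert('r')): buffer="reurmeugrmeulkdhsvnrmeu" (len 23), cursors c4@1 c1@4 c2@9 c3@20, authorship 4441111.2222.......3333
Authorship (.=original, N=cursor N): 4 4 4 1 1 1 1 . 2 2 2 2 . . . . . . . 3 3 3 3
Index 8: author = 2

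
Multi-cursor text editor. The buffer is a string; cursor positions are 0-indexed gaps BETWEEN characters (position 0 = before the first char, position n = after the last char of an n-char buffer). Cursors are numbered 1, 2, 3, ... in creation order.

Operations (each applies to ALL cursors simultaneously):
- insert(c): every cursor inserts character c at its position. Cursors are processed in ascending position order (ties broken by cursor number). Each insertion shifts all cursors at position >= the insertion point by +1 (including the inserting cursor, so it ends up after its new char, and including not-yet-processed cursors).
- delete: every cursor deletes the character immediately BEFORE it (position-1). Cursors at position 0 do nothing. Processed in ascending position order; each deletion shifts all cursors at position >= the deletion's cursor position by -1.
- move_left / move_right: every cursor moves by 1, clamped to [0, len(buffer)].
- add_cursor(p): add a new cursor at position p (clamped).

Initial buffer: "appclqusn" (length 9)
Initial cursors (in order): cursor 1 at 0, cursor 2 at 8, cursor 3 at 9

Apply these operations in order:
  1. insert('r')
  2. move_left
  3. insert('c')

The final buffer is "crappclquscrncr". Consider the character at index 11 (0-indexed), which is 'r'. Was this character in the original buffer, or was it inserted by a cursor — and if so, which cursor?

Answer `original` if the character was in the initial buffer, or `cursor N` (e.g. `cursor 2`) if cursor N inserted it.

Answer: cursor 2

Derivation:
After op 1 (insert('r')): buffer="rappclqusrnr" (len 12), cursors c1@1 c2@10 c3@12, authorship 1........2.3
After op 2 (move_left): buffer="rappclqusrnr" (len 12), cursors c1@0 c2@9 c3@11, authorship 1........2.3
After op 3 (insert('c')): buffer="crappclquscrncr" (len 15), cursors c1@1 c2@11 c3@14, authorship 11........22.33
Authorship (.=original, N=cursor N): 1 1 . . . . . . . . 2 2 . 3 3
Index 11: author = 2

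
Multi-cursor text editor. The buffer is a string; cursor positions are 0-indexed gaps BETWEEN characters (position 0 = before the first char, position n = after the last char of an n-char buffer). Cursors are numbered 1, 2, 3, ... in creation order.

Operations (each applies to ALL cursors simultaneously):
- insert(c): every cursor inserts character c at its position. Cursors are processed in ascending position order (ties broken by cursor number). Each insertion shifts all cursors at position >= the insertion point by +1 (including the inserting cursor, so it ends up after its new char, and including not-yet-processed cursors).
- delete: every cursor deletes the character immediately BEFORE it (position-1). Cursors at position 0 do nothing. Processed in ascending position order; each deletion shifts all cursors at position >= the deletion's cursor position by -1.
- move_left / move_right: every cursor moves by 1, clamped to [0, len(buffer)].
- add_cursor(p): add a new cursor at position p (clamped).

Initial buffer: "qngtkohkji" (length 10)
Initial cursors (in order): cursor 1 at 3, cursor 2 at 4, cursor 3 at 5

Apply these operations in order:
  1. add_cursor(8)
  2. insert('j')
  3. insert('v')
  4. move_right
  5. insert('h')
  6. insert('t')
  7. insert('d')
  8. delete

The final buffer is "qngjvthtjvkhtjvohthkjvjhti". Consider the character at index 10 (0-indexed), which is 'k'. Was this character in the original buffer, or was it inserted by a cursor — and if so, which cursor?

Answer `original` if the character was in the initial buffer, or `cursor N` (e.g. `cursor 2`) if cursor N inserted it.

After op 1 (add_cursor(8)): buffer="qngtkohkji" (len 10), cursors c1@3 c2@4 c3@5 c4@8, authorship ..........
After op 2 (insert('j')): buffer="qngjtjkjohkjji" (len 14), cursors c1@4 c2@6 c3@8 c4@12, authorship ...1.2.3...4..
After op 3 (insert('v')): buffer="qngjvtjvkjvohkjvji" (len 18), cursors c1@5 c2@8 c3@11 c4@16, authorship ...11.22.33...44..
After op 4 (move_right): buffer="qngjvtjvkjvohkjvji" (len 18), cursors c1@6 c2@9 c3@12 c4@17, authorship ...11.22.33...44..
After op 5 (insert('h')): buffer="qngjvthjvkhjvohhkjvjhi" (len 22), cursors c1@7 c2@11 c3@15 c4@21, authorship ...11.122.233.3..44.4.
After op 6 (insert('t')): buffer="qngjvthtjvkhtjvohthkjvjhti" (len 26), cursors c1@8 c2@13 c3@18 c4@25, authorship ...11.1122.2233.33..44.44.
After op 7 (insert('d')): buffer="qngjvthtdjvkhtdjvohtdhkjvjhtdi" (len 30), cursors c1@9 c2@15 c3@21 c4@29, authorship ...11.11122.22233.333..44.444.
After op 8 (delete): buffer="qngjvthtjvkhtjvohthkjvjhti" (len 26), cursors c1@8 c2@13 c3@18 c4@25, authorship ...11.1122.2233.33..44.44.
Authorship (.=original, N=cursor N): . . . 1 1 . 1 1 2 2 . 2 2 3 3 . 3 3 . . 4 4 . 4 4 .
Index 10: author = original

Answer: original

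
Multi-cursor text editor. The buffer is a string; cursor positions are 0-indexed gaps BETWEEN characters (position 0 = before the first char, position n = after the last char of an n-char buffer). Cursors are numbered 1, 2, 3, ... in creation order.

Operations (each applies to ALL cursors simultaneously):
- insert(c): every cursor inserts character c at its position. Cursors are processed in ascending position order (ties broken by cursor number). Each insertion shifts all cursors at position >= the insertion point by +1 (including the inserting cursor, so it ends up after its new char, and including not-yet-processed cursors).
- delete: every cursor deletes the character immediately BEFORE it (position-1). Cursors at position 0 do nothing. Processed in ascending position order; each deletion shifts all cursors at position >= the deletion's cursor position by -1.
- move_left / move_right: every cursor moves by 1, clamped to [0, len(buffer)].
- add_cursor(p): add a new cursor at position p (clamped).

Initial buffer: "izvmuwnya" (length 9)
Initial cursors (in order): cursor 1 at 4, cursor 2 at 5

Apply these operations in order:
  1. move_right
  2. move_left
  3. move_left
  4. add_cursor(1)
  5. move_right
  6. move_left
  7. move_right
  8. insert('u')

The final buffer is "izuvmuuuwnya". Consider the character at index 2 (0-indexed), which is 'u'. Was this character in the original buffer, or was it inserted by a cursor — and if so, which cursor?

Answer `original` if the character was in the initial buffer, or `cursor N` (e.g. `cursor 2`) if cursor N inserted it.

Answer: cursor 3

Derivation:
After op 1 (move_right): buffer="izvmuwnya" (len 9), cursors c1@5 c2@6, authorship .........
After op 2 (move_left): buffer="izvmuwnya" (len 9), cursors c1@4 c2@5, authorship .........
After op 3 (move_left): buffer="izvmuwnya" (len 9), cursors c1@3 c2@4, authorship .........
After op 4 (add_cursor(1)): buffer="izvmuwnya" (len 9), cursors c3@1 c1@3 c2@4, authorship .........
After op 5 (move_right): buffer="izvmuwnya" (len 9), cursors c3@2 c1@4 c2@5, authorship .........
After op 6 (move_left): buffer="izvmuwnya" (len 9), cursors c3@1 c1@3 c2@4, authorship .........
After op 7 (move_right): buffer="izvmuwnya" (len 9), cursors c3@2 c1@4 c2@5, authorship .........
After op 8 (insert('u')): buffer="izuvmuuuwnya" (len 12), cursors c3@3 c1@6 c2@8, authorship ..3..1.2....
Authorship (.=original, N=cursor N): . . 3 . . 1 . 2 . . . .
Index 2: author = 3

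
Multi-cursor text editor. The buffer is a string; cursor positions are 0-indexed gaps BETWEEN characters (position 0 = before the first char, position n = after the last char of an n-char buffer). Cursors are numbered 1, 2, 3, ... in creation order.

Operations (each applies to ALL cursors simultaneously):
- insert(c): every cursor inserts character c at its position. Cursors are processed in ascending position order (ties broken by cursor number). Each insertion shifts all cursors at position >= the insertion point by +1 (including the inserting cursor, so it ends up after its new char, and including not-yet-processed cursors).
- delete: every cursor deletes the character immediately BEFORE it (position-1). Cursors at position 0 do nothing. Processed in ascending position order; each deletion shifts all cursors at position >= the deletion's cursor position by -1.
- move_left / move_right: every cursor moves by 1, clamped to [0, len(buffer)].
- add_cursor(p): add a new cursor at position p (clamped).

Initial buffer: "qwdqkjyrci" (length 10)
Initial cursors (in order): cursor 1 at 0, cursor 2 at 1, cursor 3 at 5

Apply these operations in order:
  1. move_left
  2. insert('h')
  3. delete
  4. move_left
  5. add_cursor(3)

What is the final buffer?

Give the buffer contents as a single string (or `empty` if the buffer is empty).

Answer: qwdqkjyrci

Derivation:
After op 1 (move_left): buffer="qwdqkjyrci" (len 10), cursors c1@0 c2@0 c3@4, authorship ..........
After op 2 (insert('h')): buffer="hhqwdqhkjyrci" (len 13), cursors c1@2 c2@2 c3@7, authorship 12....3......
After op 3 (delete): buffer="qwdqkjyrci" (len 10), cursors c1@0 c2@0 c3@4, authorship ..........
After op 4 (move_left): buffer="qwdqkjyrci" (len 10), cursors c1@0 c2@0 c3@3, authorship ..........
After op 5 (add_cursor(3)): buffer="qwdqkjyrci" (len 10), cursors c1@0 c2@0 c3@3 c4@3, authorship ..........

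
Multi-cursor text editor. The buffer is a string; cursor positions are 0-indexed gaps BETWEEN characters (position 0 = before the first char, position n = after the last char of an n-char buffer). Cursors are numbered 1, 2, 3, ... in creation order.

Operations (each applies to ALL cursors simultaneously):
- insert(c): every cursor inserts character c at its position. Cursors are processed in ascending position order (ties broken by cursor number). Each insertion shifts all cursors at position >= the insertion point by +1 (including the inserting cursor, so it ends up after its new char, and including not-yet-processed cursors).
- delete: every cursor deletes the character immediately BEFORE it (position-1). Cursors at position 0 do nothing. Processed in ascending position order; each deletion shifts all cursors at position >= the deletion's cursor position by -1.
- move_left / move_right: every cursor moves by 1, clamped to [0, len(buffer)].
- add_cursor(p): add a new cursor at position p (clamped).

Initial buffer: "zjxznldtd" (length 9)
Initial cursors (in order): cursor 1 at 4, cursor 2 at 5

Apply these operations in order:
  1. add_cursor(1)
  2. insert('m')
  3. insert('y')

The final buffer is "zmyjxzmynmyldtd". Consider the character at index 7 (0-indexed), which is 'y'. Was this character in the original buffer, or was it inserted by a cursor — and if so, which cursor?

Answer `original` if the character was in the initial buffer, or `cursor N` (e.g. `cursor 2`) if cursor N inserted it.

Answer: cursor 1

Derivation:
After op 1 (add_cursor(1)): buffer="zjxznldtd" (len 9), cursors c3@1 c1@4 c2@5, authorship .........
After op 2 (insert('m')): buffer="zmjxzmnmldtd" (len 12), cursors c3@2 c1@6 c2@8, authorship .3...1.2....
After op 3 (insert('y')): buffer="zmyjxzmynmyldtd" (len 15), cursors c3@3 c1@8 c2@11, authorship .33...11.22....
Authorship (.=original, N=cursor N): . 3 3 . . . 1 1 . 2 2 . . . .
Index 7: author = 1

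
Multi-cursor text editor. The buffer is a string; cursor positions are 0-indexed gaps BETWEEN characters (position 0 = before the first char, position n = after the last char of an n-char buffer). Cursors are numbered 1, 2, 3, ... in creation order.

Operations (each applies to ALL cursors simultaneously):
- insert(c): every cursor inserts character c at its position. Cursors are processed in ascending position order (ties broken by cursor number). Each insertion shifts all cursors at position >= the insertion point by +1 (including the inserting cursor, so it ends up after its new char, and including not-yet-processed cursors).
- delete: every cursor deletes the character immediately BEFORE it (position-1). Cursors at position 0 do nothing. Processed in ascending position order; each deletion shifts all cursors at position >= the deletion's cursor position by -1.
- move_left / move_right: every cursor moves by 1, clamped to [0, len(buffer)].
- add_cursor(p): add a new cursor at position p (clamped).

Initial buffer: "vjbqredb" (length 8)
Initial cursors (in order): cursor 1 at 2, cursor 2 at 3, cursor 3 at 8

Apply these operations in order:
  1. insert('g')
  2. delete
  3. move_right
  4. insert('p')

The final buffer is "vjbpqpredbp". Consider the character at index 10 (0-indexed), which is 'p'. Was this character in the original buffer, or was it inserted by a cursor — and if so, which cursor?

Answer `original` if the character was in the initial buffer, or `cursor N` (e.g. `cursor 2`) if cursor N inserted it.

After op 1 (insert('g')): buffer="vjgbgqredbg" (len 11), cursors c1@3 c2@5 c3@11, authorship ..1.2.....3
After op 2 (delete): buffer="vjbqredb" (len 8), cursors c1@2 c2@3 c3@8, authorship ........
After op 3 (move_right): buffer="vjbqredb" (len 8), cursors c1@3 c2@4 c3@8, authorship ........
After op 4 (insert('p')): buffer="vjbpqpredbp" (len 11), cursors c1@4 c2@6 c3@11, authorship ...1.2....3
Authorship (.=original, N=cursor N): . . . 1 . 2 . . . . 3
Index 10: author = 3

Answer: cursor 3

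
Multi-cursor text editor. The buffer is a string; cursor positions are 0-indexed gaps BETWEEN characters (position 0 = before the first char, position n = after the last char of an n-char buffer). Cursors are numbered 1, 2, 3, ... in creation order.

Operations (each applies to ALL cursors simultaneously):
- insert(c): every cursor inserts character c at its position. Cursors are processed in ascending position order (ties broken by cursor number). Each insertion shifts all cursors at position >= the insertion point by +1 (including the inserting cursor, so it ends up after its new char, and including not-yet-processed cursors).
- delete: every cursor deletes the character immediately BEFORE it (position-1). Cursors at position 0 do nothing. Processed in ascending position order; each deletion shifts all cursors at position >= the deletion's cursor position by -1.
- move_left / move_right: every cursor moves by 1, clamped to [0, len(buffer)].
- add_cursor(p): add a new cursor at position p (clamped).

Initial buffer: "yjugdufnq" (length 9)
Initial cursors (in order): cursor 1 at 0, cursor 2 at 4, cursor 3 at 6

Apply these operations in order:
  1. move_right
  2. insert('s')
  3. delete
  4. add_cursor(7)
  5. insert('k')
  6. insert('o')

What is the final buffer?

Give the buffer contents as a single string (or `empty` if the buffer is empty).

After op 1 (move_right): buffer="yjugdufnq" (len 9), cursors c1@1 c2@5 c3@7, authorship .........
After op 2 (insert('s')): buffer="ysjugdsufsnq" (len 12), cursors c1@2 c2@7 c3@10, authorship .1....2..3..
After op 3 (delete): buffer="yjugdufnq" (len 9), cursors c1@1 c2@5 c3@7, authorship .........
After op 4 (add_cursor(7)): buffer="yjugdufnq" (len 9), cursors c1@1 c2@5 c3@7 c4@7, authorship .........
After op 5 (insert('k')): buffer="ykjugdkufkknq" (len 13), cursors c1@2 c2@7 c3@11 c4@11, authorship .1....2..34..
After op 6 (insert('o')): buffer="ykojugdkoufkkoonq" (len 17), cursors c1@3 c2@9 c3@15 c4@15, authorship .11....22..3434..

Answer: ykojugdkoufkkoonq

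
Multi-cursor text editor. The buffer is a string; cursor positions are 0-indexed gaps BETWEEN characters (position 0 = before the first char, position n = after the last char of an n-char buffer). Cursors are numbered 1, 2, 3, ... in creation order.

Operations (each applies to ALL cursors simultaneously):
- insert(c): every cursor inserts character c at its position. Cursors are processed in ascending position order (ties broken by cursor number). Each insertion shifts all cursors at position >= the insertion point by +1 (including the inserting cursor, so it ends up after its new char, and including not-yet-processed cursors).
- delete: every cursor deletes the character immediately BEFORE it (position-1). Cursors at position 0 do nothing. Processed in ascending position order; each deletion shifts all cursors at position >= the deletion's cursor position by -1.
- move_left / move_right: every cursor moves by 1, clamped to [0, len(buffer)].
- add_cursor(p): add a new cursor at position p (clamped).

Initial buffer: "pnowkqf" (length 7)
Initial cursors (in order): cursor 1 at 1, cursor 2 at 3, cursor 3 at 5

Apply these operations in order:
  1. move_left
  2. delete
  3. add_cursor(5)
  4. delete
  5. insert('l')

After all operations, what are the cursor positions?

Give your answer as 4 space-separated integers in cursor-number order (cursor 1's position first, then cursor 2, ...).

Answer: 3 3 3 6

Derivation:
After op 1 (move_left): buffer="pnowkqf" (len 7), cursors c1@0 c2@2 c3@4, authorship .......
After op 2 (delete): buffer="pokqf" (len 5), cursors c1@0 c2@1 c3@2, authorship .....
After op 3 (add_cursor(5)): buffer="pokqf" (len 5), cursors c1@0 c2@1 c3@2 c4@5, authorship .....
After op 4 (delete): buffer="kq" (len 2), cursors c1@0 c2@0 c3@0 c4@2, authorship ..
After op 5 (insert('l')): buffer="lllkql" (len 6), cursors c1@3 c2@3 c3@3 c4@6, authorship 123..4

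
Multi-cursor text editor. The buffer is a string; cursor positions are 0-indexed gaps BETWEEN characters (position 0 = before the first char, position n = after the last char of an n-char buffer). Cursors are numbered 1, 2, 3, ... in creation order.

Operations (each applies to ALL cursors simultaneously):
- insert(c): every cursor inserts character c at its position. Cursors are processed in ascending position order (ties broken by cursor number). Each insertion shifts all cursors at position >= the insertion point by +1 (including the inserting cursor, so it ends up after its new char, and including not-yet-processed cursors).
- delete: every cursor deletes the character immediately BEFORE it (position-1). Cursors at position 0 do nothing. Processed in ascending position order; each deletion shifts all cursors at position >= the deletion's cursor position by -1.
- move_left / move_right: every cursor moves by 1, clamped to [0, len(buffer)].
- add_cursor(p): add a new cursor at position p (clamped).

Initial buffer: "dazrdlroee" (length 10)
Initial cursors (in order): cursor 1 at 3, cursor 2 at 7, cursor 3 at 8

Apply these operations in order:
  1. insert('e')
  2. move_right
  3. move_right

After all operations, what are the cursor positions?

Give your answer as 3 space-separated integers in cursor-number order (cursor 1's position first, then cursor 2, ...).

After op 1 (insert('e')): buffer="dazerdlreoeee" (len 13), cursors c1@4 c2@9 c3@11, authorship ...1....2.3..
After op 2 (move_right): buffer="dazerdlreoeee" (len 13), cursors c1@5 c2@10 c3@12, authorship ...1....2.3..
After op 3 (move_right): buffer="dazerdlreoeee" (len 13), cursors c1@6 c2@11 c3@13, authorship ...1....2.3..

Answer: 6 11 13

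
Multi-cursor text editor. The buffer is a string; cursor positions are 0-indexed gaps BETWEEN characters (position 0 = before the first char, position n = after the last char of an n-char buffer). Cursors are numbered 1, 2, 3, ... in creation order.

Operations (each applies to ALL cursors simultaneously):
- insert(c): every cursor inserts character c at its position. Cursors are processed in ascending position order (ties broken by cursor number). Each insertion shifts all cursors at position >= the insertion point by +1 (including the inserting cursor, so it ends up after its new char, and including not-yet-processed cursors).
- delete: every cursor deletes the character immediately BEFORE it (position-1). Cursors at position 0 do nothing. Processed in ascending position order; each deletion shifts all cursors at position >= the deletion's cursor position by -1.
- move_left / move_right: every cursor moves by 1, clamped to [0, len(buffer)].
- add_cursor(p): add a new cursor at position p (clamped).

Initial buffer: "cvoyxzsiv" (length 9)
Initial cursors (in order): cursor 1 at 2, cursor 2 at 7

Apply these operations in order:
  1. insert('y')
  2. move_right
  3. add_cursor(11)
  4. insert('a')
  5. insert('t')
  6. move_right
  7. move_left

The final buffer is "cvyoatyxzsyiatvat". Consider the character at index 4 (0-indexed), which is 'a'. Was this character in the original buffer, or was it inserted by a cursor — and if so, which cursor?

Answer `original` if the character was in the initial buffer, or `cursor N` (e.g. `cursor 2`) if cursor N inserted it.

Answer: cursor 1

Derivation:
After op 1 (insert('y')): buffer="cvyoyxzsyiv" (len 11), cursors c1@3 c2@9, authorship ..1.....2..
After op 2 (move_right): buffer="cvyoyxzsyiv" (len 11), cursors c1@4 c2@10, authorship ..1.....2..
After op 3 (add_cursor(11)): buffer="cvyoyxzsyiv" (len 11), cursors c1@4 c2@10 c3@11, authorship ..1.....2..
After op 4 (insert('a')): buffer="cvyoayxzsyiava" (len 14), cursors c1@5 c2@12 c3@14, authorship ..1.1....2.2.3
After op 5 (insert('t')): buffer="cvyoatyxzsyiatvat" (len 17), cursors c1@6 c2@14 c3@17, authorship ..1.11....2.22.33
After op 6 (move_right): buffer="cvyoatyxzsyiatvat" (len 17), cursors c1@7 c2@15 c3@17, authorship ..1.11....2.22.33
After op 7 (move_left): buffer="cvyoatyxzsyiatvat" (len 17), cursors c1@6 c2@14 c3@16, authorship ..1.11....2.22.33
Authorship (.=original, N=cursor N): . . 1 . 1 1 . . . . 2 . 2 2 . 3 3
Index 4: author = 1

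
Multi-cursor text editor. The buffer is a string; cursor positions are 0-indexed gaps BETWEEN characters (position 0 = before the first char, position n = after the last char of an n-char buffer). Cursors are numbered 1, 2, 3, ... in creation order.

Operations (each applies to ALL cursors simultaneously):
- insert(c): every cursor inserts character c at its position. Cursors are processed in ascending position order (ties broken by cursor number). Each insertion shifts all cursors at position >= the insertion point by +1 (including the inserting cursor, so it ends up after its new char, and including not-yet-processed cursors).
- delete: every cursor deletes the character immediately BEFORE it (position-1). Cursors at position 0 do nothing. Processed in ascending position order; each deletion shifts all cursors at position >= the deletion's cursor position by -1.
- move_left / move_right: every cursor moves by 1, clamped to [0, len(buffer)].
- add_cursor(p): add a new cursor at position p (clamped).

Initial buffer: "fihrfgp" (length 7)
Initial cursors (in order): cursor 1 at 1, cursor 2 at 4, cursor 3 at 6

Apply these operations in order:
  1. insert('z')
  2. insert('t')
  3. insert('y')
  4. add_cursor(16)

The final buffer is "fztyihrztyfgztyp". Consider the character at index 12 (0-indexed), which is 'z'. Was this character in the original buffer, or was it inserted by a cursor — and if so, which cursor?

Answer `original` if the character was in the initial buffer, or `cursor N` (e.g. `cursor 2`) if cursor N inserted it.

Answer: cursor 3

Derivation:
After op 1 (insert('z')): buffer="fzihrzfgzp" (len 10), cursors c1@2 c2@6 c3@9, authorship .1...2..3.
After op 2 (insert('t')): buffer="fztihrztfgztp" (len 13), cursors c1@3 c2@8 c3@12, authorship .11...22..33.
After op 3 (insert('y')): buffer="fztyihrztyfgztyp" (len 16), cursors c1@4 c2@10 c3@15, authorship .111...222..333.
After op 4 (add_cursor(16)): buffer="fztyihrztyfgztyp" (len 16), cursors c1@4 c2@10 c3@15 c4@16, authorship .111...222..333.
Authorship (.=original, N=cursor N): . 1 1 1 . . . 2 2 2 . . 3 3 3 .
Index 12: author = 3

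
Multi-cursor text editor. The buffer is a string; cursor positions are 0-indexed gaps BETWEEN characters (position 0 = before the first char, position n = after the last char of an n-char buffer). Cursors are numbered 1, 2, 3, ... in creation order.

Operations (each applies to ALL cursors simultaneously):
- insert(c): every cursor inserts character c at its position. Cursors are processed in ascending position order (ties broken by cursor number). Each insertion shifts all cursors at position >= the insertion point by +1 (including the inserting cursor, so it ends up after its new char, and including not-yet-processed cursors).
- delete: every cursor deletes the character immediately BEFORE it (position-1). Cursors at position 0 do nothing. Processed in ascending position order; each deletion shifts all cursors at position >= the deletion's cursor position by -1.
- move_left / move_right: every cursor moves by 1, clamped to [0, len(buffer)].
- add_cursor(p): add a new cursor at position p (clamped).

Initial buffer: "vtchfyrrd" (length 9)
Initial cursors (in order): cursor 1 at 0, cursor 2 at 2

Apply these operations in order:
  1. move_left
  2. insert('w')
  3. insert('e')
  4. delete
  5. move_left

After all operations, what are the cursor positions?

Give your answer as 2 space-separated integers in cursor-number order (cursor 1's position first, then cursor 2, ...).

Answer: 0 2

Derivation:
After op 1 (move_left): buffer="vtchfyrrd" (len 9), cursors c1@0 c2@1, authorship .........
After op 2 (insert('w')): buffer="wvwtchfyrrd" (len 11), cursors c1@1 c2@3, authorship 1.2........
After op 3 (insert('e')): buffer="wevwetchfyrrd" (len 13), cursors c1@2 c2@5, authorship 11.22........
After op 4 (delete): buffer="wvwtchfyrrd" (len 11), cursors c1@1 c2@3, authorship 1.2........
After op 5 (move_left): buffer="wvwtchfyrrd" (len 11), cursors c1@0 c2@2, authorship 1.2........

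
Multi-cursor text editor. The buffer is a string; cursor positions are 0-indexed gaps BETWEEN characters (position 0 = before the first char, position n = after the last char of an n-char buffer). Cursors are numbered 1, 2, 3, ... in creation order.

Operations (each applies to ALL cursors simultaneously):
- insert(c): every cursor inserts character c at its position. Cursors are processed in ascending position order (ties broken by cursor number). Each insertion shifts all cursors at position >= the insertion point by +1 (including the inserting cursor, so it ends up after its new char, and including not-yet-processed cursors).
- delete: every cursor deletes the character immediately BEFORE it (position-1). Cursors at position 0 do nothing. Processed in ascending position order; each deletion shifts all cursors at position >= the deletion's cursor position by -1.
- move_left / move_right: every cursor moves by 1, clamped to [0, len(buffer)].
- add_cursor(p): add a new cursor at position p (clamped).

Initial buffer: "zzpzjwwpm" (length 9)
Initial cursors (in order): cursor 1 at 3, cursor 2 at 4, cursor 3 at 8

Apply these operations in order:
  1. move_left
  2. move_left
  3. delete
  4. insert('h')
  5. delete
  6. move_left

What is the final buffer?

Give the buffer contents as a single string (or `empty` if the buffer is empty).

After op 1 (move_left): buffer="zzpzjwwpm" (len 9), cursors c1@2 c2@3 c3@7, authorship .........
After op 2 (move_left): buffer="zzpzjwwpm" (len 9), cursors c1@1 c2@2 c3@6, authorship .........
After op 3 (delete): buffer="pzjwpm" (len 6), cursors c1@0 c2@0 c3@3, authorship ......
After op 4 (insert('h')): buffer="hhpzjhwpm" (len 9), cursors c1@2 c2@2 c3@6, authorship 12...3...
After op 5 (delete): buffer="pzjwpm" (len 6), cursors c1@0 c2@0 c3@3, authorship ......
After op 6 (move_left): buffer="pzjwpm" (len 6), cursors c1@0 c2@0 c3@2, authorship ......

Answer: pzjwpm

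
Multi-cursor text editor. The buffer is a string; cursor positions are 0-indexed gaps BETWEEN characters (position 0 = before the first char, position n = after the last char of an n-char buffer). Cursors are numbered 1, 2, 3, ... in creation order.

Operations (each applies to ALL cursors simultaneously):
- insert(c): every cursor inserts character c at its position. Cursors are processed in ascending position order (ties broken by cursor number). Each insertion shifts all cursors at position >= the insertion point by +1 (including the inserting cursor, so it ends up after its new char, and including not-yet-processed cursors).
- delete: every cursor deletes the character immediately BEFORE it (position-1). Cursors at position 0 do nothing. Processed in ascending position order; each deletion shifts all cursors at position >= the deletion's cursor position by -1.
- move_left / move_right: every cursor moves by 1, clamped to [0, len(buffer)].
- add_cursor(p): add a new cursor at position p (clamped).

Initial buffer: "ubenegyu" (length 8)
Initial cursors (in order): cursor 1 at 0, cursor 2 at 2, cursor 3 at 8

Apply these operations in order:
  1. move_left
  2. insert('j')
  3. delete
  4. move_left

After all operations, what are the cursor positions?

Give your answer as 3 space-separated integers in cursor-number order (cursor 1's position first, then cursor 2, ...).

Answer: 0 0 6

Derivation:
After op 1 (move_left): buffer="ubenegyu" (len 8), cursors c1@0 c2@1 c3@7, authorship ........
After op 2 (insert('j')): buffer="jujbenegyju" (len 11), cursors c1@1 c2@3 c3@10, authorship 1.2......3.
After op 3 (delete): buffer="ubenegyu" (len 8), cursors c1@0 c2@1 c3@7, authorship ........
After op 4 (move_left): buffer="ubenegyu" (len 8), cursors c1@0 c2@0 c3@6, authorship ........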